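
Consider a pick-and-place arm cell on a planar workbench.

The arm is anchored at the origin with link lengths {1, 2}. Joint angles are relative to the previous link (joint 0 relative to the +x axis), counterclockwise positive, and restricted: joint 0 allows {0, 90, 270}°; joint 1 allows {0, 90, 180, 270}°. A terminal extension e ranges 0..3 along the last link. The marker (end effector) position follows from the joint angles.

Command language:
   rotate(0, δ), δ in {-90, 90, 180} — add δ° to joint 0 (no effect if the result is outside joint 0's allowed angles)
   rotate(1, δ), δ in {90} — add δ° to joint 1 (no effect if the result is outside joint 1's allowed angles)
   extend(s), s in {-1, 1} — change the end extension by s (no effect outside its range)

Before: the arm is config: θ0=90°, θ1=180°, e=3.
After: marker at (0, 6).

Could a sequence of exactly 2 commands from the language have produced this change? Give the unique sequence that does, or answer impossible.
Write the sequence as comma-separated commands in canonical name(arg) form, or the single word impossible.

rotate(1, 90), rotate(1, 90)

initial: config: θ0=90°, θ1=180°, e=3
1. rotate(1, 90) → config: θ0=90°, θ1=270°, e=3
2. rotate(1, 90) → config: θ0=90°, θ1=0°, e=3
uniquely the one of 36 2-step routes that fits.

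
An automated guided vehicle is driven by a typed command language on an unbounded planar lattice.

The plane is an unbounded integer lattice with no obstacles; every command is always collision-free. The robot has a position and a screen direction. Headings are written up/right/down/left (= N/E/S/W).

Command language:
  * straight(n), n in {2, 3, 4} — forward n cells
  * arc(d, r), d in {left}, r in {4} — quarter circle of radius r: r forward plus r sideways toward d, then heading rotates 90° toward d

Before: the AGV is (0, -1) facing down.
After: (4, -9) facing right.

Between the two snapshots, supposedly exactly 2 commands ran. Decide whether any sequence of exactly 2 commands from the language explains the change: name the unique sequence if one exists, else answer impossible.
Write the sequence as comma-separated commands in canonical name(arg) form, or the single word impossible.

key: running arc(left, 4) before straight(4) would end elsewhere — order is forced
initial: (0, -1) facing down
1. straight(4) → (0, -5) facing down
2. arc(left, 4) → (4, -9) facing right
no rival 2-sequence matches.

straight(4), arc(left, 4)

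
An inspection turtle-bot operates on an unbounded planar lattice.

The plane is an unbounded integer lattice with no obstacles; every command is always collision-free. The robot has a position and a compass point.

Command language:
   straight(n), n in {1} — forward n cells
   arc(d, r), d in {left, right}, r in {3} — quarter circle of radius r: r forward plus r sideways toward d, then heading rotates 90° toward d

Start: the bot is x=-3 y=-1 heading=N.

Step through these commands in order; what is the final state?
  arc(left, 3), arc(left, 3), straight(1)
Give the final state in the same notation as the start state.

initial: x=-3 y=-1 heading=N
[1] after arc(left, 3): x=-6 y=2 heading=W
[2] after arc(left, 3): x=-9 y=-1 heading=S
[3] after straight(1): x=-9 y=-2 heading=S

x=-9 y=-2 heading=S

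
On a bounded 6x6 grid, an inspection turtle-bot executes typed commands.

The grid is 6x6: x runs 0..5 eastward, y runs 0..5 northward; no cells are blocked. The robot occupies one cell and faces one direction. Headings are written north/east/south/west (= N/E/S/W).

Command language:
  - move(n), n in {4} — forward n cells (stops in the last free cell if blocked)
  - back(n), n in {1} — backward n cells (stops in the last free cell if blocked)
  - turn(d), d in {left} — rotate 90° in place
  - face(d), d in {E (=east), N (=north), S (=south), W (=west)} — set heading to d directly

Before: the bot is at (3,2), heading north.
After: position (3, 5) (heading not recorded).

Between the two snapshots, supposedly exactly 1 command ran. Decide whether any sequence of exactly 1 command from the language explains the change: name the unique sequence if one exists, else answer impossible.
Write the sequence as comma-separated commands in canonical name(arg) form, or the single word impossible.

move(4)

key: move(4) runs into the grid edge before its full distance
start: at (3,2), heading north
1. move(4) → at (3,5), heading north
uniquely the one of 7 1-step routes that fits.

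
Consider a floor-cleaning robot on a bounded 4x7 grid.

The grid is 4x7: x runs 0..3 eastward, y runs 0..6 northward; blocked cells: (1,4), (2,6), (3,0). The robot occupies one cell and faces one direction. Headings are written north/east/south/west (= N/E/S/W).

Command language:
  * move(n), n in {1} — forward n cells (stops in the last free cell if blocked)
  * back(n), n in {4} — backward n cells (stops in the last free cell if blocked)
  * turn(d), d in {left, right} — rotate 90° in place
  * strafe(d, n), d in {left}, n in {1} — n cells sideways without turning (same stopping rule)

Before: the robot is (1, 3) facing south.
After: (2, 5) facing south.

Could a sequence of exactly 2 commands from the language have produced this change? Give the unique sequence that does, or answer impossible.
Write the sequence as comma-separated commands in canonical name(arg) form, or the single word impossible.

strafe(left, 1), back(4)

key: back(4) is stopped early by the blocked cell at (2,6)
from: (1, 3) facing south
step 1 (strafe(left, 1)): (2, 3) facing south
step 2 (back(4)): (2, 5) facing south
no rival 2-sequence matches.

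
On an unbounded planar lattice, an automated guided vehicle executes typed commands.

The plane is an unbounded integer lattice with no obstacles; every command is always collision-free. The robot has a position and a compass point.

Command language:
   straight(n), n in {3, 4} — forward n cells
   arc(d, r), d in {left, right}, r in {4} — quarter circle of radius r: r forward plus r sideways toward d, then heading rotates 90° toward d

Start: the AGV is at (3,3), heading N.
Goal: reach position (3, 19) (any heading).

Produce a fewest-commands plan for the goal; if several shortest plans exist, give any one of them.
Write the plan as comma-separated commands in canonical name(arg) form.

arc(right, 4), arc(left, 4), arc(left, 4), arc(right, 4)

t0: at (3,3), heading N
1. arc(right, 4) → at (7,7), heading E
2. arc(left, 4) → at (11,11), heading N
3. arc(left, 4) → at (7,15), heading W
4. arc(right, 4) → at (3,19), heading N
no 3-step plan works, so 4 is optimal.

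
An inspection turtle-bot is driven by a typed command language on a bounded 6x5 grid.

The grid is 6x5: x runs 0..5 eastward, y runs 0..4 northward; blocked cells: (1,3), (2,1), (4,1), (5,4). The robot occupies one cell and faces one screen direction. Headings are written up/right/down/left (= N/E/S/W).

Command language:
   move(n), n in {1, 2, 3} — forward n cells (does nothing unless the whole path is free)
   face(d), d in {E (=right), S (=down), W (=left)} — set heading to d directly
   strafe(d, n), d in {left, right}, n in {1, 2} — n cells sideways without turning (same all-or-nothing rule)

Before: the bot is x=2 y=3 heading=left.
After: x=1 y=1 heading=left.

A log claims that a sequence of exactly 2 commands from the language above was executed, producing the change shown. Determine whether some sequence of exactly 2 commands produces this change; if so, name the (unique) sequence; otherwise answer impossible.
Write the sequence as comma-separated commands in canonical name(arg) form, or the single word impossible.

impossible

checked all 2-command options: none fits.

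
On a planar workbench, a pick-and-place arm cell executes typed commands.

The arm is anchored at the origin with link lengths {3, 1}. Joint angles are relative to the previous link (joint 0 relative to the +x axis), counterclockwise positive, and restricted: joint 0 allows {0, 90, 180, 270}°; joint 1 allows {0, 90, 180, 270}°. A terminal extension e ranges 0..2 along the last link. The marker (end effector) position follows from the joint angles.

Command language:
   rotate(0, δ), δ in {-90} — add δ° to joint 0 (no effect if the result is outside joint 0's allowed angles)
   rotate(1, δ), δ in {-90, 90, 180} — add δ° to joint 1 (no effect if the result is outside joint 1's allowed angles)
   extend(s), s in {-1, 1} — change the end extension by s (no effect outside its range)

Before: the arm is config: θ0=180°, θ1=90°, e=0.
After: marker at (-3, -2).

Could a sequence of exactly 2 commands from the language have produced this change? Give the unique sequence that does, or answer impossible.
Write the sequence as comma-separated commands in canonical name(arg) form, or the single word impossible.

extend(-1), extend(1)

key: order matters: swapping extend(-1) and extend(1) lands elsewhere
initial: config: θ0=180°, θ1=90°, e=0
[1] after extend(-1): config: θ0=180°, θ1=90°, e=0
[2] after extend(1): config: θ0=180°, θ1=90°, e=1
uniquely the one of 36 2-step routes that fits.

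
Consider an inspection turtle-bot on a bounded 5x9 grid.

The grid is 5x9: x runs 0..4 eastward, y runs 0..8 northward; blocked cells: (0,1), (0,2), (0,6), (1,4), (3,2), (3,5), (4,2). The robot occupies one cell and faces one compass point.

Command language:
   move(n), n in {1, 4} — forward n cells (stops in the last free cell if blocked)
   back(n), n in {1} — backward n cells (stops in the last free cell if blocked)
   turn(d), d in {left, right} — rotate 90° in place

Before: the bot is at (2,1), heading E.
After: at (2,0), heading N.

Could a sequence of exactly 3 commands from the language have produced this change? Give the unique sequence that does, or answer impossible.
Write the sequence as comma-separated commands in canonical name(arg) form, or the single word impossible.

turn(left), back(1), back(1)

key: cell and facing (now N) both changed — the 3 commands mix motion and turning
begin: at (2,1), heading E
[1] after turn(left): at (2,1), heading N
[2] after back(1): at (2,0), heading N
[3] after back(1): at (2,0), heading N
no other 3-command option fits: unique.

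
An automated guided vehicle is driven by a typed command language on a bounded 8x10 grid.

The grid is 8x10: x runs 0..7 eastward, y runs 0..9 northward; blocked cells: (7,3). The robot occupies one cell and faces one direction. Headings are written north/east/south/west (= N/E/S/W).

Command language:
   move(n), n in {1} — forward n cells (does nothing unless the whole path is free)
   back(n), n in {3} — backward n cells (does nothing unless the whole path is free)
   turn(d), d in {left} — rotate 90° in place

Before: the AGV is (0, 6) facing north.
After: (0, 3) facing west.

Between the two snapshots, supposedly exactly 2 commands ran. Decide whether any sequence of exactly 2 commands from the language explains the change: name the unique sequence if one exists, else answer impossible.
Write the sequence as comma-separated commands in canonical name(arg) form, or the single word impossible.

back(3), turn(left)

key: order matters: swapping back(3) and turn(left) lands elsewhere
begin: (0, 6) facing north
t=1 back(3) ⇒ (0, 3) facing north
t=2 turn(left) ⇒ (0, 3) facing west
all 9 alternatives checked — unique.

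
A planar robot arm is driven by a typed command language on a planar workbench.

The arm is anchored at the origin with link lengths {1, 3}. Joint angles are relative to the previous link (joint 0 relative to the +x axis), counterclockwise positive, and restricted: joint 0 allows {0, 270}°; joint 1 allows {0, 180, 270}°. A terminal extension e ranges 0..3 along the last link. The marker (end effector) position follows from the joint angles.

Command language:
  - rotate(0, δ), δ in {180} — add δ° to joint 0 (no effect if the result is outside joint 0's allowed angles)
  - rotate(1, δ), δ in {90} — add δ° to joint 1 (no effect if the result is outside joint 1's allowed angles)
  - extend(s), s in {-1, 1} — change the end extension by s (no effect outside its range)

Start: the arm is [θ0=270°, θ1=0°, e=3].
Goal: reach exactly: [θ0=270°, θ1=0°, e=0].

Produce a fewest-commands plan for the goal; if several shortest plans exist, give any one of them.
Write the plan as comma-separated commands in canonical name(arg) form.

extend(-1), extend(-1), extend(-1)

t0: [θ0=270°, θ1=0°, e=3]
[1] after extend(-1): [θ0=270°, θ1=0°, e=2]
[2] after extend(-1): [θ0=270°, θ1=0°, e=1]
[3] after extend(-1): [θ0=270°, θ1=0°, e=0]
no 2-step plan works, so 3 is optimal.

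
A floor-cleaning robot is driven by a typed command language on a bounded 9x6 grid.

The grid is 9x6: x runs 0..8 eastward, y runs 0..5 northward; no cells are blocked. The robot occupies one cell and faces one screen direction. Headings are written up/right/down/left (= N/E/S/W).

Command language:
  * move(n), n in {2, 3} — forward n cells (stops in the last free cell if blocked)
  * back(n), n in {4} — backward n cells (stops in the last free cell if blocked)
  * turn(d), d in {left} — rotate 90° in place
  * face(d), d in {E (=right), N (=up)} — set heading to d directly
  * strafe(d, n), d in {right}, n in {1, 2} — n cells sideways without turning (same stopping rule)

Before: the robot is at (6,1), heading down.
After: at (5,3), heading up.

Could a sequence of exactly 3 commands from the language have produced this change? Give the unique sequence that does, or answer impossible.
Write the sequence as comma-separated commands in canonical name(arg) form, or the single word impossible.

key: running move(2) before strafe(right, 1) would end elsewhere — order is forced
start: at (6,1), heading down
step 1 (strafe(right, 1)): at (5,1), heading down
step 2 (face(N)): at (5,1), heading up
step 3 (move(2)): at (5,3), heading up
no rival 3-sequence matches.

strafe(right, 1), face(N), move(2)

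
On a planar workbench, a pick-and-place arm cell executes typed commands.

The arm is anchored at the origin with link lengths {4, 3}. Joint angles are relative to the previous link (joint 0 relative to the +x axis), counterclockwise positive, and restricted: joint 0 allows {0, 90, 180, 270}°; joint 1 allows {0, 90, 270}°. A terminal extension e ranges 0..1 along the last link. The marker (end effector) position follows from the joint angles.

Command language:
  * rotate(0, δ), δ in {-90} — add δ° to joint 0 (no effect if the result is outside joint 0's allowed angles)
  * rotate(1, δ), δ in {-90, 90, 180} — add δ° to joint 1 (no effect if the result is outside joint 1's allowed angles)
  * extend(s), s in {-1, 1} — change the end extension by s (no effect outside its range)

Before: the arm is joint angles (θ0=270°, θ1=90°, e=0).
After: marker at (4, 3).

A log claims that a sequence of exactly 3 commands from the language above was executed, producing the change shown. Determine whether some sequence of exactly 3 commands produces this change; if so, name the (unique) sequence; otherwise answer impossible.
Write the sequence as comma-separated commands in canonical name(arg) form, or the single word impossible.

t0: joint angles (θ0=270°, θ1=90°, e=0)
step 1 (rotate(0, -90)): joint angles (θ0=180°, θ1=90°, e=0)
step 2 (rotate(0, -90)): joint angles (θ0=90°, θ1=90°, e=0)
step 3 (rotate(0, -90)): joint angles (θ0=0°, θ1=90°, e=0)
no rival 3-sequence matches.

rotate(0, -90), rotate(0, -90), rotate(0, -90)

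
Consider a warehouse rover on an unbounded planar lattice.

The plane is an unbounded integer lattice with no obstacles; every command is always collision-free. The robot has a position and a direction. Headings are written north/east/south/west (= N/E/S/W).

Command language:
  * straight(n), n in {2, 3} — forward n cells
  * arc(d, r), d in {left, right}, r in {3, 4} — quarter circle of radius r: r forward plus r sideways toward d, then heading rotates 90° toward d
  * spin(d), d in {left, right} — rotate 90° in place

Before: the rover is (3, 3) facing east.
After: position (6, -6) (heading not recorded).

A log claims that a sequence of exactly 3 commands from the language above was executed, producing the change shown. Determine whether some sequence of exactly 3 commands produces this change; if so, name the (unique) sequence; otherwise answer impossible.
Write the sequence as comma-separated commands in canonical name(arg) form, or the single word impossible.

key: running straight(3) before arc(right, 3) would end elsewhere — order is forced
begin: (3, 3) facing east
step 1 (arc(right, 3)): (6, 0) facing south
step 2 (straight(3)): (6, -3) facing south
step 3 (straight(3)): (6, -6) facing south
no rival 3-sequence matches.

arc(right, 3), straight(3), straight(3)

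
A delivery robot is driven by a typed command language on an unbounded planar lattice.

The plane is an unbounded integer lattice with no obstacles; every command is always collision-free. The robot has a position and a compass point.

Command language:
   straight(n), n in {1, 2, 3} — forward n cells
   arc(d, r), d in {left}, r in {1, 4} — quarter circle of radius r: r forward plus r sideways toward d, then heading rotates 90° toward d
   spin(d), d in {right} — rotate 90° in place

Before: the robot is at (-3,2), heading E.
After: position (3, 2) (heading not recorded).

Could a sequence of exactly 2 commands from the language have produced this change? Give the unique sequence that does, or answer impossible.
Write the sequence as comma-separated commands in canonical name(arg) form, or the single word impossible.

straight(3), straight(3)

start: at (-3,2), heading E
t=1 straight(3) ⇒ at (0,2), heading E
t=2 straight(3) ⇒ at (3,2), heading E
uniquely the one of 36 2-step routes that fits.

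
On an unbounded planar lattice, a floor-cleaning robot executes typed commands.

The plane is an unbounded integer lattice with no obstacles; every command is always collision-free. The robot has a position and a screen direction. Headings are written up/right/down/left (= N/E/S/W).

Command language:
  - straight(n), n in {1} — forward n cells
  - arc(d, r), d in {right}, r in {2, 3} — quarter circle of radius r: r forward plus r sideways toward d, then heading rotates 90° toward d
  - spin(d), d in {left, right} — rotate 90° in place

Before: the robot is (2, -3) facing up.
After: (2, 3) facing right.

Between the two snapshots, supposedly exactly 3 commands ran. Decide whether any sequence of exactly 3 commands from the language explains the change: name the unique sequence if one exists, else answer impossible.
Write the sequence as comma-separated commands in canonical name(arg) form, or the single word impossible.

key: position moved to (2,3) AND the heading swung to E — translation plus rotation needed
initial: (2, -3) facing up
t=1 spin(left) ⇒ (2, -3) facing left
t=2 arc(right, 3) ⇒ (-1, 0) facing up
t=3 arc(right, 3) ⇒ (2, 3) facing right
no rival 3-sequence matches.

spin(left), arc(right, 3), arc(right, 3)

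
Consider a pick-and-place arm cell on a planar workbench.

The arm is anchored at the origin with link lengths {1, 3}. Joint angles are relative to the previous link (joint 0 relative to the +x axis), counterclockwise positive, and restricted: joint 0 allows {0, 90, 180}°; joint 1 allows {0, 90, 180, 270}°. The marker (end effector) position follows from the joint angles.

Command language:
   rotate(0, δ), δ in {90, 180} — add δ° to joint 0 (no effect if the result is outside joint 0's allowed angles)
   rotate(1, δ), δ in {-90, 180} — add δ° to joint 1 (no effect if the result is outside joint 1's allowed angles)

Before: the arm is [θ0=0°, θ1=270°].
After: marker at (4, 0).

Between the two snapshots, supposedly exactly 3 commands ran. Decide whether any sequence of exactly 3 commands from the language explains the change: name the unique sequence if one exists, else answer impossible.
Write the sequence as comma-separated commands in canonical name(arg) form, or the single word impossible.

start: [θ0=0°, θ1=270°]
1. rotate(1, -90) → [θ0=0°, θ1=180°]
2. rotate(1, -90) → [θ0=0°, θ1=90°]
3. rotate(1, -90) → [θ0=0°, θ1=0°]
uniquely the one of 64 3-step routes that fits.

rotate(1, -90), rotate(1, -90), rotate(1, -90)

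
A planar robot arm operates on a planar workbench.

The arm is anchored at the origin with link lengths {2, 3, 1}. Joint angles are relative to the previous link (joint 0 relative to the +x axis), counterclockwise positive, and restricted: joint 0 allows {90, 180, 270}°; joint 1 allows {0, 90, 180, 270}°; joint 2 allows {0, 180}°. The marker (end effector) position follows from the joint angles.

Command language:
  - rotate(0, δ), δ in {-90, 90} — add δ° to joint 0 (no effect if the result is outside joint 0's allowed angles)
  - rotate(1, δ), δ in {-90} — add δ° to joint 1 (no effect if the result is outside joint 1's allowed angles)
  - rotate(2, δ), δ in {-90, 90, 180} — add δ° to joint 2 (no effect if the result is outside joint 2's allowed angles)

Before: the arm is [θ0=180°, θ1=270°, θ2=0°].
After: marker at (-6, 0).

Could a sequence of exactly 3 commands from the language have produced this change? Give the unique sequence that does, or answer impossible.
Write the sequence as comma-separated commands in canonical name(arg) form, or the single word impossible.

start: [θ0=180°, θ1=270°, θ2=0°]
t=1 rotate(1, -90) ⇒ [θ0=180°, θ1=180°, θ2=0°]
t=2 rotate(1, -90) ⇒ [θ0=180°, θ1=90°, θ2=0°]
t=3 rotate(1, -90) ⇒ [θ0=180°, θ1=0°, θ2=0°]
all 216 alternatives checked — unique.

rotate(1, -90), rotate(1, -90), rotate(1, -90)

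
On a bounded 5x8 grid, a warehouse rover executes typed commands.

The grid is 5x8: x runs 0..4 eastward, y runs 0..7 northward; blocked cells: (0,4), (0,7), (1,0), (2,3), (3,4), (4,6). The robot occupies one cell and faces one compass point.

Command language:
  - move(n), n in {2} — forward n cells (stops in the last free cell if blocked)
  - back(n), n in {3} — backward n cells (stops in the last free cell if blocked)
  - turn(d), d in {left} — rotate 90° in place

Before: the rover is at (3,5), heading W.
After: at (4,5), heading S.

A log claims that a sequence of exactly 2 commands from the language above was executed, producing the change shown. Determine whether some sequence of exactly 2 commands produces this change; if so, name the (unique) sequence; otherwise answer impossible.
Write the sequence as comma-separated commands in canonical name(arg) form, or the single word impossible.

key: order matters: swapping back(3) and turn(left) lands elsewhere
start: at (3,5), heading W
step 1 (back(3)): at (4,5), heading W
step 2 (turn(left)): at (4,5), heading S
uniquely the one of 9 2-step routes that fits.

back(3), turn(left)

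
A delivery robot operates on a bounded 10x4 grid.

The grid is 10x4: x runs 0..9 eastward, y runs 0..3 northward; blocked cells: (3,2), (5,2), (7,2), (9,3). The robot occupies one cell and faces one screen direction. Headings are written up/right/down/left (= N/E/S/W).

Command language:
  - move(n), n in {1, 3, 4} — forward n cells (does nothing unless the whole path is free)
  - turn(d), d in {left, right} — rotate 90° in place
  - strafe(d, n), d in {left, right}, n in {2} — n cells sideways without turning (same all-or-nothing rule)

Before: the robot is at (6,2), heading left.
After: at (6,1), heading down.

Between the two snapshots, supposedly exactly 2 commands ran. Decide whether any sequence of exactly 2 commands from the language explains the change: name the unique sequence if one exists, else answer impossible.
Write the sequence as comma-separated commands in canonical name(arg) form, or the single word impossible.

turn(left), move(1)

key: running move(1) before turn(left) would end elsewhere — order is forced
t0: at (6,2), heading left
[1] after turn(left): at (6,2), heading down
[2] after move(1): at (6,1), heading down
uniquely the one of 49 2-step routes that fits.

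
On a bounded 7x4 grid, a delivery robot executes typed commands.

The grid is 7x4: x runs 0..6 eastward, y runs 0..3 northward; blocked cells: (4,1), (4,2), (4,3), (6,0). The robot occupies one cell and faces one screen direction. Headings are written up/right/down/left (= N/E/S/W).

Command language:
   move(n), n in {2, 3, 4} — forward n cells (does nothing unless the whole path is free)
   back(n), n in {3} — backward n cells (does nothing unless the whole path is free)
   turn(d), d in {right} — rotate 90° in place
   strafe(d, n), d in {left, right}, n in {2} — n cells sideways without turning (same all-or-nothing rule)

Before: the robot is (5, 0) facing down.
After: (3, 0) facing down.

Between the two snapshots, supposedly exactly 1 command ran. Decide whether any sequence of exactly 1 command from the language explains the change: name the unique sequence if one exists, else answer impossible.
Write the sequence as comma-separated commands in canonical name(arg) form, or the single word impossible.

key: still facing S — the one step turns nothing
from: (5, 0) facing down
1. strafe(right, 2) → (3, 0) facing down
no other 1-command option fits: unique.

strafe(right, 2)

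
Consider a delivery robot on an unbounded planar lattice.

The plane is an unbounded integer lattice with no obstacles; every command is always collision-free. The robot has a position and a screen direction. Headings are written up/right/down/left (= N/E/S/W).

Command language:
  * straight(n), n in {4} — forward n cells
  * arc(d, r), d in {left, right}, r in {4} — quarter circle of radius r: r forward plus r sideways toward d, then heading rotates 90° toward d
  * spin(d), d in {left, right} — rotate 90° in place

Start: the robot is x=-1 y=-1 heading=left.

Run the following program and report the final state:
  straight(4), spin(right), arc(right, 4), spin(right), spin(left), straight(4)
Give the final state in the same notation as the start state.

x=3 y=3 heading=right

initial: x=-1 y=-1 heading=left
step 1 (straight(4)): x=-5 y=-1 heading=left
step 2 (spin(right)): x=-5 y=-1 heading=up
step 3 (arc(right, 4)): x=-1 y=3 heading=right
step 4 (spin(right)): x=-1 y=3 heading=down
step 5 (spin(left)): x=-1 y=3 heading=right
step 6 (straight(4)): x=3 y=3 heading=right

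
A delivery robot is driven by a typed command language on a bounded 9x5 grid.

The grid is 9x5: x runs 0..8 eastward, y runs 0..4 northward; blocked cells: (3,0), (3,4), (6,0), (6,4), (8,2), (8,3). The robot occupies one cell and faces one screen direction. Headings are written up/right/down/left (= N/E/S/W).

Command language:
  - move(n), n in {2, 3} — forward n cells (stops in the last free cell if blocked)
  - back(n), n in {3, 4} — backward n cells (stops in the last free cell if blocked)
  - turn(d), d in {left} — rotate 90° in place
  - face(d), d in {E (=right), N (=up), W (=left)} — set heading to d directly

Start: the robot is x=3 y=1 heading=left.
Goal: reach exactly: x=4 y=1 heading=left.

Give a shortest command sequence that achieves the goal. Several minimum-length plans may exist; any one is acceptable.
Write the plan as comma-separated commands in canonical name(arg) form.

t0: x=3 y=1 heading=left
[1] after move(2): x=1 y=1 heading=left
[2] after back(3): x=4 y=1 heading=left
no 1-step plan works, so 2 is optimal.

move(2), back(3)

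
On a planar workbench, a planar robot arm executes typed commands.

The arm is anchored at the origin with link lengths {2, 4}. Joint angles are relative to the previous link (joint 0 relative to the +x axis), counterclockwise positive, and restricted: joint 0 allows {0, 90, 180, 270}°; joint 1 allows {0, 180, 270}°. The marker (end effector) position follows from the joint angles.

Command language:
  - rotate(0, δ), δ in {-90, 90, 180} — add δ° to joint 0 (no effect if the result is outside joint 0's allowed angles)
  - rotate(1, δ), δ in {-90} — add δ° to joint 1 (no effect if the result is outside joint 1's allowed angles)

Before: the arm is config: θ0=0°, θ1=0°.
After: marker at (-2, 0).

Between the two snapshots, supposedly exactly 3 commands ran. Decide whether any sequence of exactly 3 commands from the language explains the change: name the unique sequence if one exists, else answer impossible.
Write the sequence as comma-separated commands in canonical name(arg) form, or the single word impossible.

initial: config: θ0=0°, θ1=0°
t=1 rotate(1, -90) ⇒ config: θ0=0°, θ1=270°
t=2 rotate(1, -90) ⇒ config: θ0=0°, θ1=180°
t=3 rotate(1, -90) ⇒ config: θ0=0°, θ1=180°
all 64 alternatives checked — unique.

rotate(1, -90), rotate(1, -90), rotate(1, -90)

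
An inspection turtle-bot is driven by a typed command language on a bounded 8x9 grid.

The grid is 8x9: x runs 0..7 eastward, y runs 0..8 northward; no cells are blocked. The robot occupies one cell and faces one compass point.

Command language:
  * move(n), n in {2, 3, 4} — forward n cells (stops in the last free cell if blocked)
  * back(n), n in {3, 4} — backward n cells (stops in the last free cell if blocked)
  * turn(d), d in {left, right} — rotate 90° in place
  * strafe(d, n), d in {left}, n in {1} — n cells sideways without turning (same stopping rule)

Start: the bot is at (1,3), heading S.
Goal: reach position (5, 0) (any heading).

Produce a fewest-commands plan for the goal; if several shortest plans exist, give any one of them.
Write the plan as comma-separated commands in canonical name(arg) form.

from: at (1,3), heading S
[1] after move(3): at (1,0), heading S
[2] after turn(left): at (1,0), heading E
[3] after move(4): at (5,0), heading E
minimal: 3 command(s), checked below 3.

move(3), turn(left), move(4)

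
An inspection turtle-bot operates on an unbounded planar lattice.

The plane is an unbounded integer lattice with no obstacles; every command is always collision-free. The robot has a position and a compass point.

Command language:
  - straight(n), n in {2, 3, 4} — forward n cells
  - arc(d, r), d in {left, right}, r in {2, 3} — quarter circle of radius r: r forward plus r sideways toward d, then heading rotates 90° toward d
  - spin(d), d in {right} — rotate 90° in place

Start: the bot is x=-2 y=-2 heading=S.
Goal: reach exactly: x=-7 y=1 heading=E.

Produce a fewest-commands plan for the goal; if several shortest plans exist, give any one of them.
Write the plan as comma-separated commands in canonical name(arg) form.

from: x=-2 y=-2 heading=S
step 1 (arc(right, 2)): x=-4 y=-4 heading=W
step 2 (straight(2)): x=-6 y=-4 heading=W
step 3 (arc(right, 3)): x=-9 y=-1 heading=N
step 4 (arc(right, 2)): x=-7 y=1 heading=E
nothing shorter than 4 reaches the goal.

arc(right, 2), straight(2), arc(right, 3), arc(right, 2)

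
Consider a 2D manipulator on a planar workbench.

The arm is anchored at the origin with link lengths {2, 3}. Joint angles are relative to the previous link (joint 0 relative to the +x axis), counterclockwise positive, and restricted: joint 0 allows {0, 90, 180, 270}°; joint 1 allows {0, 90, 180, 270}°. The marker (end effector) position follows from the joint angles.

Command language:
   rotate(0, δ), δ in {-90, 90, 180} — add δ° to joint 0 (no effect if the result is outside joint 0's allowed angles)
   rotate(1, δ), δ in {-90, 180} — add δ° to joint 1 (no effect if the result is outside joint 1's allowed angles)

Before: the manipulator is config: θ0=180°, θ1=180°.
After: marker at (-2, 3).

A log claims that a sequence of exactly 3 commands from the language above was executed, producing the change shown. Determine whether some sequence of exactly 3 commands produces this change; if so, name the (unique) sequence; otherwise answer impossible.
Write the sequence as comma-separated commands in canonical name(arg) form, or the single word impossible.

from: config: θ0=180°, θ1=180°
[1] after rotate(1, -90): config: θ0=180°, θ1=90°
[2] after rotate(1, -90): config: θ0=180°, θ1=0°
[3] after rotate(1, -90): config: θ0=180°, θ1=270°
all 125 alternatives checked — unique.

rotate(1, -90), rotate(1, -90), rotate(1, -90)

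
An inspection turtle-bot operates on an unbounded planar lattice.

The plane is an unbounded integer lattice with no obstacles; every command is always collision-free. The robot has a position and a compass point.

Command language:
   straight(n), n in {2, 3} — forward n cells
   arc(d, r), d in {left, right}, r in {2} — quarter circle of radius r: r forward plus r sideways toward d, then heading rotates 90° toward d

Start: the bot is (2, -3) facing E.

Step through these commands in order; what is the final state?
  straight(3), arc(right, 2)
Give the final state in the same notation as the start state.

start: (2, -3) facing E
step 1 (straight(3)): (5, -3) facing E
step 2 (arc(right, 2)): (7, -5) facing S

(7, -5) facing S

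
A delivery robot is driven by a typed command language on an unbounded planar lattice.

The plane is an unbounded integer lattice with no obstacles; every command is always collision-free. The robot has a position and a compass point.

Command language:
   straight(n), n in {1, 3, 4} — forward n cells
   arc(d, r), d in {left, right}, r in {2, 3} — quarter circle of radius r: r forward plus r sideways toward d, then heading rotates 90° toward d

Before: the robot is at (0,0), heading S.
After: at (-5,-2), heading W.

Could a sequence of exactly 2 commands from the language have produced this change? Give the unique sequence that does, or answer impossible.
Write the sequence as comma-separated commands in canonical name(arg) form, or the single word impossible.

arc(right, 2), straight(3)

key: order matters: swapping arc(right, 2) and straight(3) lands elsewhere
begin: at (0,0), heading S
[1] after arc(right, 2): at (-2,-2), heading W
[2] after straight(3): at (-5,-2), heading W
no other 2-command option fits: unique.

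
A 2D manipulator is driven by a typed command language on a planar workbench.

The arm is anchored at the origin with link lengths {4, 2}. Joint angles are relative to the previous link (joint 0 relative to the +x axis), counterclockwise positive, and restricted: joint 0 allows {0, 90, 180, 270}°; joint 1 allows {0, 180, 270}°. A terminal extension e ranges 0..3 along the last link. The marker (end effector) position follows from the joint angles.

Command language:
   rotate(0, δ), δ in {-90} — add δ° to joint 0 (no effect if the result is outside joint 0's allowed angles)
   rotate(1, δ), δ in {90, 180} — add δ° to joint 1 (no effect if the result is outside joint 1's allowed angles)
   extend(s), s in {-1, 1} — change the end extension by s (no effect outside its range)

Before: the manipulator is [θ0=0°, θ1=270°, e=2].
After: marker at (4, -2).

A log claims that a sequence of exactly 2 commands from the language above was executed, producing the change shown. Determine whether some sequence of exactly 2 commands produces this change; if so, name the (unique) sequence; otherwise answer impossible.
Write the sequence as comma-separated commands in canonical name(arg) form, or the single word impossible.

from: [θ0=0°, θ1=270°, e=2]
step 1 (extend(-1)): [θ0=0°, θ1=270°, e=1]
step 2 (extend(-1)): [θ0=0°, θ1=270°, e=0]
no other 2-command option fits: unique.

extend(-1), extend(-1)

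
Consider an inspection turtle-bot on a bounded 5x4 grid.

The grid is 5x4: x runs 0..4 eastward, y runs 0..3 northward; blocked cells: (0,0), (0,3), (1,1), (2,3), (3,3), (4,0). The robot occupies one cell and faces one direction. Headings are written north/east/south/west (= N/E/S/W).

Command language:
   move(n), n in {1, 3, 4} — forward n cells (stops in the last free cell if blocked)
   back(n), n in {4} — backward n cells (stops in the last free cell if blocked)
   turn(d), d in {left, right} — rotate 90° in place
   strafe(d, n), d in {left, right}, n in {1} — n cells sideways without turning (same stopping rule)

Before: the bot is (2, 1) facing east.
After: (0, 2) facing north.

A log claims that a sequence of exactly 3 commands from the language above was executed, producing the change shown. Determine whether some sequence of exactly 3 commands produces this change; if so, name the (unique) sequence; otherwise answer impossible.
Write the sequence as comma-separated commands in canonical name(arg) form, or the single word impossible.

key: back(4) runs into the grid edge before its full distance
t0: (2, 1) facing east
[1] after strafe(left, 1): (2, 2) facing east
[2] after back(4): (0, 2) facing east
[3] after turn(left): (0, 2) facing north
all 512 alternatives checked — unique.

strafe(left, 1), back(4), turn(left)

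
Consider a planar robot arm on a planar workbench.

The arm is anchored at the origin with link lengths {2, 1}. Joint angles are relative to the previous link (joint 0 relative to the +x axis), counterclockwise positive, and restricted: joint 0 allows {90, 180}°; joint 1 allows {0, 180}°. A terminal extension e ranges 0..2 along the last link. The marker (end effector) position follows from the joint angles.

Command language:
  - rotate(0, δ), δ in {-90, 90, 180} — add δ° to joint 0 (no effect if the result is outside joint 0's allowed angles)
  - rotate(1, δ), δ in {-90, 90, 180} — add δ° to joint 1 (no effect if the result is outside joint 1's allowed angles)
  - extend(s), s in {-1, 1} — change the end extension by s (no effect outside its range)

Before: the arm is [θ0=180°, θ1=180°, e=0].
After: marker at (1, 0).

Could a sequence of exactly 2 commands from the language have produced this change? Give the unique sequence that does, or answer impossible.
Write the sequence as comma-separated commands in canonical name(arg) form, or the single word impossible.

extend(1), extend(1)

t0: [θ0=180°, θ1=180°, e=0]
[1] after extend(1): [θ0=180°, θ1=180°, e=1]
[2] after extend(1): [θ0=180°, θ1=180°, e=2]
uniquely the one of 64 2-step routes that fits.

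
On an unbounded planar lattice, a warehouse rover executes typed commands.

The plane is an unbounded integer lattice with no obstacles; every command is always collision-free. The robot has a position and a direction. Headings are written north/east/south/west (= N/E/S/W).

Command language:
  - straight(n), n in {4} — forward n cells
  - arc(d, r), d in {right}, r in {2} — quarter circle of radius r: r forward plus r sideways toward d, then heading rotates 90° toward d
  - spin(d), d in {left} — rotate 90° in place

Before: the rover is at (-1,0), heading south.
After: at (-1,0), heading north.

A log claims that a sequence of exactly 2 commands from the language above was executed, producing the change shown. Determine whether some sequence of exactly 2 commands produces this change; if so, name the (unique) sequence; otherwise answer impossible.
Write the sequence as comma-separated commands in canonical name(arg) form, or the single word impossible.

key: parked at (-1,0) the whole time — nothing moves the robot
t0: at (-1,0), heading south
t=1 spin(left) ⇒ at (-1,0), heading east
t=2 spin(left) ⇒ at (-1,0), heading north
all 9 alternatives checked — unique.

spin(left), spin(left)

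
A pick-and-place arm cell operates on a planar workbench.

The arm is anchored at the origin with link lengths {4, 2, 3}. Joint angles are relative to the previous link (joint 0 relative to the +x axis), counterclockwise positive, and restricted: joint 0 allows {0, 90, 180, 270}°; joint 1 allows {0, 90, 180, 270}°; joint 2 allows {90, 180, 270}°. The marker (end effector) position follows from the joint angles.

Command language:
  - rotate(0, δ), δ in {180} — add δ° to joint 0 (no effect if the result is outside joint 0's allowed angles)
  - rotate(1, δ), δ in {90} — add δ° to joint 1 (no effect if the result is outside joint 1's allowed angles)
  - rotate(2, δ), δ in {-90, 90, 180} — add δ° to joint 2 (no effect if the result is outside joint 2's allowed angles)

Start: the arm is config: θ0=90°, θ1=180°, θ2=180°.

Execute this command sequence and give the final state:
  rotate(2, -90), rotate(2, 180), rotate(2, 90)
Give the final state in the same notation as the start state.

config: θ0=90°, θ1=180°, θ2=270°

initial: config: θ0=90°, θ1=180°, θ2=180°
1. rotate(2, -90) → config: θ0=90°, θ1=180°, θ2=90°
2. rotate(2, 180) → config: θ0=90°, θ1=180°, θ2=270°
3. rotate(2, 90) → config: θ0=90°, θ1=180°, θ2=270°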